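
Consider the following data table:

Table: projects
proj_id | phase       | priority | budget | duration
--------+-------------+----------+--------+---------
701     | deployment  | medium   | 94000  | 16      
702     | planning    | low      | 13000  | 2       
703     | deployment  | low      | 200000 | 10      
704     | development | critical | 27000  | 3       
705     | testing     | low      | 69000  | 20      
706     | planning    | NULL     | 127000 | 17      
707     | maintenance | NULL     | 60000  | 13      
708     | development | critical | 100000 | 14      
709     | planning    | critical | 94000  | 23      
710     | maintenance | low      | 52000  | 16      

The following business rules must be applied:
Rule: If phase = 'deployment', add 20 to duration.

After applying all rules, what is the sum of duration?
174

Step 1: Count records where phase = 'deployment': 2
Step 2: Total bonus added: 2 × 20 = 40
Step 3: Original sum of duration: 134
Step 4: Final sum = 134 + 40 = 174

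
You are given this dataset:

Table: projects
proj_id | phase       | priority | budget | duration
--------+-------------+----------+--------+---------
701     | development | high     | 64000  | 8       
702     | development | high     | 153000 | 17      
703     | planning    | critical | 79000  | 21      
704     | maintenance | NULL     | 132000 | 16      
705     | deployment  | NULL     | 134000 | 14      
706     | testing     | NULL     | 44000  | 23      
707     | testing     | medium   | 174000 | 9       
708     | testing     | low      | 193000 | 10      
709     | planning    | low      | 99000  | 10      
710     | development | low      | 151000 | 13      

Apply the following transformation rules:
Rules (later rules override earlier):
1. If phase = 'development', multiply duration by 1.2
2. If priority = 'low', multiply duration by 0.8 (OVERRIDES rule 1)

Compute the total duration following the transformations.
139.4

Step 1: Rule 2 takes priority for records with priority = 'low'
  - 3 records: 33 × 0.8 = 26.4
Step 2: Rule 1 applies to remaining records with phase = 'development'
  - 2 records: 25 × 1.2 = 30.0
Step 3: Other records unchanged: 83
Step 4: Final sum = 26.4 + 30.0 + 83 = 139.4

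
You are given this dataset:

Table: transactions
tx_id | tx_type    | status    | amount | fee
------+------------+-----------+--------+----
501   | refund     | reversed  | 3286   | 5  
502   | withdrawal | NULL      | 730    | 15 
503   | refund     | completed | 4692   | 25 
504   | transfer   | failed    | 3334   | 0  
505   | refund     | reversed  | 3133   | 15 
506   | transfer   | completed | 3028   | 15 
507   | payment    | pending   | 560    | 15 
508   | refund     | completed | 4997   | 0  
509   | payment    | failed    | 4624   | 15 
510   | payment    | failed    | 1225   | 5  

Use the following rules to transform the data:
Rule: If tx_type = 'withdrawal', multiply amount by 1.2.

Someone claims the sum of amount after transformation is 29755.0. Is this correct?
Yes, the result is correct.

Step 1: Calculate the correct sum after transformation
Step 2: Apply multiplier 1.2 to records where tx_type = 'withdrawal'
Step 3: Correct result = 29755.0
Step 4: Claimed result = 29755.0
Step 5: 29755.0 = 29755.0 ✓
Conclusion: The claimed result is correct.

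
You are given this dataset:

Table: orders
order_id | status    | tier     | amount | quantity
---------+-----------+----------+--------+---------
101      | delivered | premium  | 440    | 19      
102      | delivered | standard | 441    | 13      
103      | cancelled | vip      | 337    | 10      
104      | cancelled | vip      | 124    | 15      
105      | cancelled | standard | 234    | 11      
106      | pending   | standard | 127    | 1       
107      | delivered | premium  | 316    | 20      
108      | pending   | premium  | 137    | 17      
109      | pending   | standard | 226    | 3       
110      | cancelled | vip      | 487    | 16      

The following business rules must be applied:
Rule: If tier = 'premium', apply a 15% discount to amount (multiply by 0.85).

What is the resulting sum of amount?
2735.05

Step 1: Records with tier = 'premium' have total amount = 893
Step 2: Apply multiplier: 893 × 0.85 = 759.05
Step 3: Other records total: 1976
Step 4: Final sum = 759.05 + 1976 = 2735.05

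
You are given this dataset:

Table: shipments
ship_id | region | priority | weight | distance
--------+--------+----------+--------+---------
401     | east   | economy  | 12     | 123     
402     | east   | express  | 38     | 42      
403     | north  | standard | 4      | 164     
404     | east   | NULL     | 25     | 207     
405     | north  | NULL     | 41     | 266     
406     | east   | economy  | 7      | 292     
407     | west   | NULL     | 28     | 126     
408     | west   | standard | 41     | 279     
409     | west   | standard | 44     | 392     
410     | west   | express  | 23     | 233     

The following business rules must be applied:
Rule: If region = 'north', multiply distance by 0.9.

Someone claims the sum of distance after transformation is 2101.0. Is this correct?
No, the correct result is 2081.0.

Step 1: Calculate the correct sum after transformation
Step 2: Apply multiplier 0.9 to records where region = 'north'
Step 3: Correct result = 2081.0
Step 4: Claimed result = 2101.0
Step 5: 2081.0 ≠ 2101.0
Conclusion: The claimed result is incorrect. The correct answer is 2081.0.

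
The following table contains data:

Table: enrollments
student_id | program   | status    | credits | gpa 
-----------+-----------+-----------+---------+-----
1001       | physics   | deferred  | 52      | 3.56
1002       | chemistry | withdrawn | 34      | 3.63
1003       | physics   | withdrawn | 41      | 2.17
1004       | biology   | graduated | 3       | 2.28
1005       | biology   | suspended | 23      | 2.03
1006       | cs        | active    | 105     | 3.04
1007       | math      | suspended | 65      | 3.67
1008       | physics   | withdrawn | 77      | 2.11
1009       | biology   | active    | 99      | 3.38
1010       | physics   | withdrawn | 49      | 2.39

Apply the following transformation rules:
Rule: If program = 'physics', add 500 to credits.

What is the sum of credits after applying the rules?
2548

Step 1: Count records where program = 'physics': 4
Step 2: Total bonus added: 4 × 500 = 2000
Step 3: Original sum of credits: 548
Step 4: Final sum = 548 + 2000 = 2548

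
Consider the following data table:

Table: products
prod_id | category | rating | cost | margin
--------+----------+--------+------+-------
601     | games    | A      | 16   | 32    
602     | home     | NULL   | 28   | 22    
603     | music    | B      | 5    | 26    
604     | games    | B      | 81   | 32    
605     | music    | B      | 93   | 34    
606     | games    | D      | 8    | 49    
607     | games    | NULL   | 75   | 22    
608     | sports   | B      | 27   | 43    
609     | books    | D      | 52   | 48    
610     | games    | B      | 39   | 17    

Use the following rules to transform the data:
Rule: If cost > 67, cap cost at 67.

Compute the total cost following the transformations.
376

Step 1: 3 records have cost > 67
Step 2: These records originally summed to 249
Step 3: After capping: 3 × 67 = 201
Step 4: Unaffected records sum: 175
Step 5: Final sum = 201 + 175 = 376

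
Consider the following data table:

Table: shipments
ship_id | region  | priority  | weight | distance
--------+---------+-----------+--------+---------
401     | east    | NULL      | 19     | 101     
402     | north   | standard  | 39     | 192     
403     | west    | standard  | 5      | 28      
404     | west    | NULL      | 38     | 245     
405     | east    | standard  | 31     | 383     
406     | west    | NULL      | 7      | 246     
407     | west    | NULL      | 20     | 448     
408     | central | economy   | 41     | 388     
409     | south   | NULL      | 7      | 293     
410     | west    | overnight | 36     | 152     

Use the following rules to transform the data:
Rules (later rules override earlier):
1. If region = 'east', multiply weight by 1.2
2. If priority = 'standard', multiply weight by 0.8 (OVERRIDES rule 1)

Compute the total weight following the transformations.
231.8

Step 1: Rule 2 takes priority for records with priority = 'standard'
  - 3 records: 75 × 0.8 = 60.0
Step 2: Rule 1 applies to remaining records with region = 'east'
  - 1 records: 19 × 1.2 = 22.8
Step 3: Other records unchanged: 149
Step 4: Final sum = 60.0 + 22.8 + 149 = 231.8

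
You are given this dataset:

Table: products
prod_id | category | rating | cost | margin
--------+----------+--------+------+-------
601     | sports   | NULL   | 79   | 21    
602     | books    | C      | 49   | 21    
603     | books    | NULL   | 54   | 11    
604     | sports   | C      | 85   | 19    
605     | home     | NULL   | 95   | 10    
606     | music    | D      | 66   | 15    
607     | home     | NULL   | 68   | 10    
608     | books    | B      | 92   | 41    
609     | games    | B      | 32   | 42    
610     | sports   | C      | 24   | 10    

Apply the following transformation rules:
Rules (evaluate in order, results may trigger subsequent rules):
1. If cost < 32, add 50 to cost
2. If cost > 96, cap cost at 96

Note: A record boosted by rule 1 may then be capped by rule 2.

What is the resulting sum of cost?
694

Step 1: Apply rule 1 to records with cost < 32
  - 1 records get bonus of 50
  - Of these, 0 records then exceed 96 and get capped
Step 2: Apply rule 2 to records with cost > 96
  - 0 records (original) are capped
Step 3: Calculate final sum = 694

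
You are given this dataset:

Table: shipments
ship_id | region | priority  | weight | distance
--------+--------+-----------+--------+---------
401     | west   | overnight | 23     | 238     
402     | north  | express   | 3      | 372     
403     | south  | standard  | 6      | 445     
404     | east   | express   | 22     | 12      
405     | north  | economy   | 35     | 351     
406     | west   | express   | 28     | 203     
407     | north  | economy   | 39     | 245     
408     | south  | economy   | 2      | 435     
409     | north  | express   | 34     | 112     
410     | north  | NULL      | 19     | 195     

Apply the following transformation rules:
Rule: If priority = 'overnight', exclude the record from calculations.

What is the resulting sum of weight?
188

Step 1: Identify records where priority = 'overnight'
Step 2: The excluded records sum to 23
Step 3: Original total weight = 211
Step 4: Remaining total = 211 - 23 = 188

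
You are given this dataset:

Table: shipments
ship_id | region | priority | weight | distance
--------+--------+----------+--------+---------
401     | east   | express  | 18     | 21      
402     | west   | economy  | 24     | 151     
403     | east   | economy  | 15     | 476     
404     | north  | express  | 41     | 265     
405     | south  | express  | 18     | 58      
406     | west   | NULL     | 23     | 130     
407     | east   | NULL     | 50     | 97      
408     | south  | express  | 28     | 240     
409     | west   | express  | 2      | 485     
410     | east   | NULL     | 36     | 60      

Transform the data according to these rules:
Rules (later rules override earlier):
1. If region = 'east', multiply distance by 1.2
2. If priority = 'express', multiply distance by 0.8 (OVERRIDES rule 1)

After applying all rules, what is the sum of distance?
1895.8

Step 1: Rule 2 takes priority for records with priority = 'express'
  - 5 records: 1069 × 0.8 = 855.2
Step 2: Rule 1 applies to remaining records with region = 'east'
  - 3 records: 633 × 1.2 = 759.6
Step 3: Other records unchanged: 281
Step 4: Final sum = 855.2 + 759.6 + 281 = 1895.8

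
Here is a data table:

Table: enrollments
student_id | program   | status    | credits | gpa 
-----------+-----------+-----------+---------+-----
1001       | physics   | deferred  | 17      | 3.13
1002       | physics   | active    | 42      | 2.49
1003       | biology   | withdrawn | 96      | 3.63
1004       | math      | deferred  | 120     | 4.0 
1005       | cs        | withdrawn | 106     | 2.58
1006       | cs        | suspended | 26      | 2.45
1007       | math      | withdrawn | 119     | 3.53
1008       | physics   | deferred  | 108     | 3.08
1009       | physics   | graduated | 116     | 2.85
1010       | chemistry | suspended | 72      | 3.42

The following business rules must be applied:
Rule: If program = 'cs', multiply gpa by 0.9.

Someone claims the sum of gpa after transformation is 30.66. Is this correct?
Yes, the result is correct.

Step 1: Calculate the correct sum after transformation
Step 2: Apply multiplier 0.9 to records where program = 'cs'
Step 3: Correct result = 30.66
Step 4: Claimed result = 30.66
Step 5: 30.66 = 30.66 ✓
Conclusion: The claimed result is correct.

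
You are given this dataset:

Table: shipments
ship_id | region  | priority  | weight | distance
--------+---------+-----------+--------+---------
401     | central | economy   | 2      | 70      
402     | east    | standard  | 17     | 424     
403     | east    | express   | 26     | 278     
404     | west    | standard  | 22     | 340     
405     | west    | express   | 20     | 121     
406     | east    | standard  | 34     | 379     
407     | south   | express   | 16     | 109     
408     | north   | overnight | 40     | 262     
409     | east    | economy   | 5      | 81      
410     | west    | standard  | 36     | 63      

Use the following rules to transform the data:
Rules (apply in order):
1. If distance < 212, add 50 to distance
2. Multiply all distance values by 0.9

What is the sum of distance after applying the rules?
2139.3

Step 1: Apply Rule 1 - Add 50 to records with distance < 212
  - 5 records affected: 444 + (5 × 50) = 694
  - Unaffected records: 1683
  - Sum after Rule 1: 2377
Step 2: Apply Rule 2 - Multiply all by 0.9
  - 2377 × 0.9 = 2139.3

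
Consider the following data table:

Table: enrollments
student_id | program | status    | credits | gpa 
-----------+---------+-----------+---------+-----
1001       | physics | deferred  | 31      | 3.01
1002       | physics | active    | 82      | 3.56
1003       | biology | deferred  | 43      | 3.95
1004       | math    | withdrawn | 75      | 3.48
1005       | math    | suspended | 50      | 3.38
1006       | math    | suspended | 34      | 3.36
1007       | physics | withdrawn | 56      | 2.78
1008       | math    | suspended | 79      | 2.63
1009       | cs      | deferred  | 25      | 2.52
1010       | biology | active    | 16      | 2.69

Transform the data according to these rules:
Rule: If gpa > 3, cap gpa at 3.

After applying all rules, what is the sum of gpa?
28.62

Step 1: 6 records have gpa > 3
Step 2: These records originally summed to 20.74
Step 3: After capping: 6 × 3 = 18
Step 4: Unaffected records sum: 10.62
Step 5: Final sum = 18 + 10.62 = 28.62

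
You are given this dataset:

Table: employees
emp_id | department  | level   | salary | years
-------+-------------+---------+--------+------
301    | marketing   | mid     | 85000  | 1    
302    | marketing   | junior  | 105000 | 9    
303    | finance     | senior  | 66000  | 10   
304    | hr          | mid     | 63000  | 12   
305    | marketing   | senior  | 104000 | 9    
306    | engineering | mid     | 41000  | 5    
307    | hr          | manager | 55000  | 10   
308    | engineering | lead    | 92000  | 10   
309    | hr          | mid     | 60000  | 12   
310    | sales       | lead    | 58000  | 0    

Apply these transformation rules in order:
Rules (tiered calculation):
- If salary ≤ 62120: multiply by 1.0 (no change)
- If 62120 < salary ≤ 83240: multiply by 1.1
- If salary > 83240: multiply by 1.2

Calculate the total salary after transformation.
819100.0

Step 1: Tier 1 (salary ≤ 62120): 4 records, sum = 214000 × 1.0 = 214000.0
Step 2: Tier 2 (62120 < salary ≤ 83240): 2 records, sum = 129000 × 1.1 = 141900.0
Step 3: Tier 3 (salary > 83240): 4 records, sum = 386000 × 1.2 = 463200.0
Step 4: Final sum = 214000.0 + 141900.0 + 463200.0 = 819100.0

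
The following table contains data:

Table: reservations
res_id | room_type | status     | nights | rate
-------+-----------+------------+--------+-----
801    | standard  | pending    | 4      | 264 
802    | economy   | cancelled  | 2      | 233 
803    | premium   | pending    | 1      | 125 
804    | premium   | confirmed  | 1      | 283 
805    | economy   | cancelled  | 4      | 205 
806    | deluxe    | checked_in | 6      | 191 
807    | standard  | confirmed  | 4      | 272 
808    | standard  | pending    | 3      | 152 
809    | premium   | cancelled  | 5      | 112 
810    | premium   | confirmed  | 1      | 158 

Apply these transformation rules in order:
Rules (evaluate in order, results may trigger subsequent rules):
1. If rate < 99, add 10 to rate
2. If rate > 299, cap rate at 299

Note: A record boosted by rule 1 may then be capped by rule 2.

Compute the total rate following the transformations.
1995

Step 1: Apply rule 1 to records with rate < 99
  - 0 records get bonus of 10
  - Of these, 0 records then exceed 299 and get capped
Step 2: Apply rule 2 to records with rate > 299
  - 0 records (original) are capped
Step 3: Calculate final sum = 1995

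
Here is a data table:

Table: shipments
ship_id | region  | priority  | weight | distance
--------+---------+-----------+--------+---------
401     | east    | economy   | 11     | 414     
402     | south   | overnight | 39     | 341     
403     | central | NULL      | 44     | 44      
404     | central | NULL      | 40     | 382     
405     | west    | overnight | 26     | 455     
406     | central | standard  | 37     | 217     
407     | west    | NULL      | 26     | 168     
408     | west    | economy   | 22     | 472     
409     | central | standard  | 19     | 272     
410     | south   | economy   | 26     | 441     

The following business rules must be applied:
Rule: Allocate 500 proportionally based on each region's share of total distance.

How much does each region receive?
central: 142.7, east: 64.57, south: 121.96, west: 170.77

Step 1: Calculate total distance = 3206
Step 2: Calculate each region's proportion:
  central: 915/3206 = 28.54% → 142.7
  east: 414/3206 = 12.91% → 64.57
  south: 782/3206 = 24.39% → 121.96
  west: 1095/3206 = 34.15% → 170.77
Step 3: Verify: sum of allocations ≈ 500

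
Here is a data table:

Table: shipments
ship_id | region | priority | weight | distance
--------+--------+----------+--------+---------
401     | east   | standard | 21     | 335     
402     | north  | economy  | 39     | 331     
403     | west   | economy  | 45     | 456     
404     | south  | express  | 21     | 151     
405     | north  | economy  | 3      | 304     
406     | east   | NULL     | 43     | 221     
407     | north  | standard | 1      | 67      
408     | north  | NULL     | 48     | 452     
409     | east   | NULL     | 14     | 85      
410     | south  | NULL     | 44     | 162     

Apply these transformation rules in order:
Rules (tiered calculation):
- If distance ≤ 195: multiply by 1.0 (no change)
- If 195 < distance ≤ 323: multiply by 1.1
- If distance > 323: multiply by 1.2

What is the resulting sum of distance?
2931.3

Step 1: Tier 1 (distance ≤ 195): 4 records, sum = 465 × 1.0 = 465.0
Step 2: Tier 2 (195 < distance ≤ 323): 2 records, sum = 525 × 1.1 = 577.5
Step 3: Tier 3 (distance > 323): 4 records, sum = 1574 × 1.2 = 1888.8
Step 4: Final sum = 465.0 + 577.5 + 1888.8 = 2931.3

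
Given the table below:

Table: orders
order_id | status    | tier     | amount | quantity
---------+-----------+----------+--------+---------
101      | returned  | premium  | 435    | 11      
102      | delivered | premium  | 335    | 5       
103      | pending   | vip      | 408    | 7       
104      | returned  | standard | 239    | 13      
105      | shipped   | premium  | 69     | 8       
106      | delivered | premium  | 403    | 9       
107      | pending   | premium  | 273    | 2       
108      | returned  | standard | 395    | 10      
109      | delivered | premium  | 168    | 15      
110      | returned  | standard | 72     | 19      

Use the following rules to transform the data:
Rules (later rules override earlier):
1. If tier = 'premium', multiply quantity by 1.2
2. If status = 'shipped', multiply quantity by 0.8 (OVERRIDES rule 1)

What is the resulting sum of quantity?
105.8

Step 1: Rule 2 takes priority for records with status = 'shipped'
  - 1 records: 8 × 0.8 = 6.4
Step 2: Rule 1 applies to remaining records with tier = 'premium'
  - 5 records: 42 × 1.2 = 50.4
Step 3: Other records unchanged: 49
Step 4: Final sum = 6.4 + 50.4 + 49 = 105.8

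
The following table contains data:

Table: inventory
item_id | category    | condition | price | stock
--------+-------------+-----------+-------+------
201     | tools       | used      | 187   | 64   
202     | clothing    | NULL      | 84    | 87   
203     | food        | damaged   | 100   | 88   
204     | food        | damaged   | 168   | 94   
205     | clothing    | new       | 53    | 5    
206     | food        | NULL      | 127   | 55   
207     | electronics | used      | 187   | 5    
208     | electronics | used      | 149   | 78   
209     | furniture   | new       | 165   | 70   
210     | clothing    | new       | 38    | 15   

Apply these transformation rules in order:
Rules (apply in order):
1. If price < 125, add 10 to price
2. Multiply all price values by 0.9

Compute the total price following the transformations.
1168.2

Step 1: Apply Rule 1 - Add 10 to records with price < 125
  - 4 records affected: 275 + (4 × 10) = 315
  - Unaffected records: 983
  - Sum after Rule 1: 1298
Step 2: Apply Rule 2 - Multiply all by 0.9
  - 1298 × 0.9 = 1168.2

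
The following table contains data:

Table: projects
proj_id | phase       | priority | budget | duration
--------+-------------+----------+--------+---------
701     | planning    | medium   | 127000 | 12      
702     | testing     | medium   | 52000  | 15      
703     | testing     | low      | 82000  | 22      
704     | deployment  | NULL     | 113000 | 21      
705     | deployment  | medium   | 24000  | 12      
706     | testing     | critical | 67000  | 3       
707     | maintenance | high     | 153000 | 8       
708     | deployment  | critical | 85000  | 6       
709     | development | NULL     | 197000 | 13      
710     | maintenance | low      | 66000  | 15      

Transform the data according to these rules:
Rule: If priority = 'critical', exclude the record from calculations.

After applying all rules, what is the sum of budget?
814000

Step 1: Identify records where priority = 'critical'
Step 2: The excluded records sum to 152000
Step 3: Original total budget = 966000
Step 4: Remaining total = 966000 - 152000 = 814000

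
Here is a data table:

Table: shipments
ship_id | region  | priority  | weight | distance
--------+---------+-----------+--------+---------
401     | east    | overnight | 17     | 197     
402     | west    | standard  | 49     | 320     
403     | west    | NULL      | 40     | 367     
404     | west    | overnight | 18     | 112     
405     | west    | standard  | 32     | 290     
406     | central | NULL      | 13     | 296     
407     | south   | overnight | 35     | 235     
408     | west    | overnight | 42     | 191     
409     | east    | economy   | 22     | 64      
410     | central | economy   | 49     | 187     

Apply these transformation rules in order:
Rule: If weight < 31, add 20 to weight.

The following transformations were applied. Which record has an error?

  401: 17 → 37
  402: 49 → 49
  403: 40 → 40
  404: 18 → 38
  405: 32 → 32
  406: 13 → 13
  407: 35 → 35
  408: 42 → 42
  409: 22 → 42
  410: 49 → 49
Record 406 has an error. The correct transformed value should be 33, not 13.

Step 1: Check each record against the rule
Step 2: Record 406 has weight = 13
Step 3: Since 13 < 31, the bonus should have been applied
Step 4: Correct value = 33, but claimed value = 13
Conclusion: Record 406 has the error.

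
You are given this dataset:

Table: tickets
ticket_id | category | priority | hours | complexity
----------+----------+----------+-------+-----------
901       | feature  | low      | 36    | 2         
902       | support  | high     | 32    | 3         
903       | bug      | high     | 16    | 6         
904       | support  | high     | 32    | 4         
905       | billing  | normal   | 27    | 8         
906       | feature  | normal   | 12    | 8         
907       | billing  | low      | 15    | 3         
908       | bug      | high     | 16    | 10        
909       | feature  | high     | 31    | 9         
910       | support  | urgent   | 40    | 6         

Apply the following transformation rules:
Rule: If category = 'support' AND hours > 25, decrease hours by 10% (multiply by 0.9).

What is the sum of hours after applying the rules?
246.6

Step 1: Find records where category = 'support' AND hours > 25
Step 2: 3 records match, summing to 104
Step 3: After multiplier: 104 × 0.9 = 93.6
Step 4: Unaffected records sum: 153
Step 5: Final sum = 93.6 + 153 = 246.6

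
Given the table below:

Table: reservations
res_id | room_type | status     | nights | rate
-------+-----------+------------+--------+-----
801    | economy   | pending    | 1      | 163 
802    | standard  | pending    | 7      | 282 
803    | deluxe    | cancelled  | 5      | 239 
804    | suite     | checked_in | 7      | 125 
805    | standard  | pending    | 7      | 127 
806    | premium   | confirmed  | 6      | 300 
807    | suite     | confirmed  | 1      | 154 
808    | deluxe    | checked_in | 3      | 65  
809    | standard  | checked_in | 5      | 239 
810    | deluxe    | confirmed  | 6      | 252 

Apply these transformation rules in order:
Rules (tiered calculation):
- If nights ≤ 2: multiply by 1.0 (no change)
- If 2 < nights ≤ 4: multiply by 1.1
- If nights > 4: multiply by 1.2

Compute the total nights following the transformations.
56.9

Step 1: Tier 1 (nights ≤ 2): 2 records, sum = 2 × 1.0 = 2.0
Step 2: Tier 2 (2 < nights ≤ 4): 1 records, sum = 3 × 1.1 = 3.3
Step 3: Tier 3 (nights > 4): 7 records, sum = 43 × 1.2 = 51.6
Step 4: Final sum = 2.0 + 3.3 + 51.6 = 56.9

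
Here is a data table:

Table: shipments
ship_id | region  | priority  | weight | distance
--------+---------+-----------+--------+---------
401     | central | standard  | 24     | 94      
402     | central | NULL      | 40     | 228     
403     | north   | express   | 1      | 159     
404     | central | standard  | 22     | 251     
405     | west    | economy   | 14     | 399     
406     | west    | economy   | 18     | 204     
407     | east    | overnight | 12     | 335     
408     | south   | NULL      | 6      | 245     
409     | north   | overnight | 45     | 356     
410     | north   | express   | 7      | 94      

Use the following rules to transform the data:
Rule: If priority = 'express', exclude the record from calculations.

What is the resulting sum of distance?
2112

Step 1: Identify records where priority = 'express'
Step 2: The excluded records sum to 253
Step 3: Original total distance = 2365
Step 4: Remaining total = 2365 - 253 = 2112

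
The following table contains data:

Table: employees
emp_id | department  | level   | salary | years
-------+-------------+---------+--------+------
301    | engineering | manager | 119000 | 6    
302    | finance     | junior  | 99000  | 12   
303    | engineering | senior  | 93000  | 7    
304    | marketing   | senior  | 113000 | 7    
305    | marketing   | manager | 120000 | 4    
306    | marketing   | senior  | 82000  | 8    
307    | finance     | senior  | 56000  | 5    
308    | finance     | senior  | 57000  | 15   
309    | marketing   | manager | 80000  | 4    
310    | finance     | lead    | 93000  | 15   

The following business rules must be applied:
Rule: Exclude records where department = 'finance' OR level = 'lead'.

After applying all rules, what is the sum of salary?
607000

Step 1: Find records where department = 'finance' OR level = 'lead'
Step 2: 4 records match, summing to 305000
Step 3: Original sum: 912000
Step 4: Remaining sum = 912000 - 305000 = 607000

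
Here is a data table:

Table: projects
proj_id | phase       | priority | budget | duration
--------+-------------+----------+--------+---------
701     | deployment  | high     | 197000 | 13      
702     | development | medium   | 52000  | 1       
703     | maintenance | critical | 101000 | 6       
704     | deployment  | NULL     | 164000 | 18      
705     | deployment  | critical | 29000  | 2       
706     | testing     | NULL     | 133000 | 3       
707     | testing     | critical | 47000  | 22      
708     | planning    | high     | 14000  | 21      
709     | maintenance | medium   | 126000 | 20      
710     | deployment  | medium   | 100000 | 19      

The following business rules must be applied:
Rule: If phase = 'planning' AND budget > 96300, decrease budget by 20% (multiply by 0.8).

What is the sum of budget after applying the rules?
963000

Step 1: Find records where phase = 'planning' AND budget > 96300
Step 2: 0 records match, summing to 0
Step 3: After multiplier: 0 × 0.8 = 0.0
Step 4: Unaffected records sum: 963000
Step 5: Final sum = 0.0 + 963000 = 963000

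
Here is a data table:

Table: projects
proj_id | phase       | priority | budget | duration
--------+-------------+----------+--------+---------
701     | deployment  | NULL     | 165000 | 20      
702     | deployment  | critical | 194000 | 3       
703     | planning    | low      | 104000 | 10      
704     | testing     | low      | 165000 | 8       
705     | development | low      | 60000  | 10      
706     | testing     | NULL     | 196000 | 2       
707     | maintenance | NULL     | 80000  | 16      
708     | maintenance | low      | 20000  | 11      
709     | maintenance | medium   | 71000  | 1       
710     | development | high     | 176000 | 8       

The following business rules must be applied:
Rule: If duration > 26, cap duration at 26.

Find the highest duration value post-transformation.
20

Step 1: Original maximum duration = 20
Step 2: Check cap of 26 against maximum
Step 3: No records exceed the cap (max 20 <= cap 26), so no capping applies
Step 4: Maximum after transformation = 20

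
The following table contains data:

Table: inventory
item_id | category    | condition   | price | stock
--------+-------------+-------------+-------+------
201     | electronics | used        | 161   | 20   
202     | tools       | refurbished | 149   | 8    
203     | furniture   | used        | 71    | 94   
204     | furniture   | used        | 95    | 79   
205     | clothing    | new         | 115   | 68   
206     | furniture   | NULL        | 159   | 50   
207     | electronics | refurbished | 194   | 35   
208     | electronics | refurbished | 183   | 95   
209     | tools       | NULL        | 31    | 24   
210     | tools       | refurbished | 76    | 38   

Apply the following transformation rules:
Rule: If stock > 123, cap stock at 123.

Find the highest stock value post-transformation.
95

Step 1: Original maximum stock = 95
Step 2: Check cap of 123 against maximum
Step 3: No records exceed the cap (max 95 <= cap 123), so no capping applies
Step 4: Maximum after transformation = 95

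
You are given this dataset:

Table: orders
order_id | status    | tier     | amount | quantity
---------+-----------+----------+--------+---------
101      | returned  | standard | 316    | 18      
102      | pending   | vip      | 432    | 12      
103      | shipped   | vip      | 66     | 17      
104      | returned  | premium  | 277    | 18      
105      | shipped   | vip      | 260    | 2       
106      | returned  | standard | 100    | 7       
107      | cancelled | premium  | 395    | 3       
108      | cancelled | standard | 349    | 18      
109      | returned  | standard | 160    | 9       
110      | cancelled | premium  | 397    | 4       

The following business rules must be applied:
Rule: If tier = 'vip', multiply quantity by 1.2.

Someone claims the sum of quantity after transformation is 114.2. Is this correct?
Yes, the result is correct.

Step 1: Calculate the correct sum after transformation
Step 2: Apply multiplier 1.2 to records where tier = 'vip'
Step 3: Correct result = 114.2
Step 4: Claimed result = 114.2
Step 5: 114.2 = 114.2 ✓
Conclusion: The claimed result is correct.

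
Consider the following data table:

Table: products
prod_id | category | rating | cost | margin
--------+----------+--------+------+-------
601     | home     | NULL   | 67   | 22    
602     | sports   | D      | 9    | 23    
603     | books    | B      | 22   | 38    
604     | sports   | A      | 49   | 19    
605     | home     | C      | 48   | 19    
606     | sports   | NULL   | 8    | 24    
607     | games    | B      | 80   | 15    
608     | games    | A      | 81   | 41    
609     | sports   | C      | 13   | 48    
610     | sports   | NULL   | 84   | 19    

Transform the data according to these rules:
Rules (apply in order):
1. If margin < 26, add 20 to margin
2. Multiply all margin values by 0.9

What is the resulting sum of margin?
367.2

Step 1: Apply Rule 1 - Add 20 to records with margin < 26
  - 7 records affected: 141 + (7 × 20) = 281
  - Unaffected records: 127
  - Sum after Rule 1: 408
Step 2: Apply Rule 2 - Multiply all by 0.9
  - 408 × 0.9 = 367.2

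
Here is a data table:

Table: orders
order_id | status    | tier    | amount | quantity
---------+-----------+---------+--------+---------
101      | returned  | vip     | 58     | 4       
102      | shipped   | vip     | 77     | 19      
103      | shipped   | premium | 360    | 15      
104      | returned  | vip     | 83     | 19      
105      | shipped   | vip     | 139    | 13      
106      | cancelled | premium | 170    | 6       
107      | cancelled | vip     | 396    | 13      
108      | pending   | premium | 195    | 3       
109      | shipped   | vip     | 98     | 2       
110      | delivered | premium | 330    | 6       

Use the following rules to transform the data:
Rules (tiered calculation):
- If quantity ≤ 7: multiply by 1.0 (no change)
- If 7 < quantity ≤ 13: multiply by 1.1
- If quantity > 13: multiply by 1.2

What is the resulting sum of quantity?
113.2

Step 1: Tier 1 (quantity ≤ 7): 5 records, sum = 21 × 1.0 = 21.0
Step 2: Tier 2 (7 < quantity ≤ 13): 2 records, sum = 26 × 1.1 = 28.6
Step 3: Tier 3 (quantity > 13): 3 records, sum = 53 × 1.2 = 63.6
Step 4: Final sum = 21.0 + 28.6 + 63.6 = 113.2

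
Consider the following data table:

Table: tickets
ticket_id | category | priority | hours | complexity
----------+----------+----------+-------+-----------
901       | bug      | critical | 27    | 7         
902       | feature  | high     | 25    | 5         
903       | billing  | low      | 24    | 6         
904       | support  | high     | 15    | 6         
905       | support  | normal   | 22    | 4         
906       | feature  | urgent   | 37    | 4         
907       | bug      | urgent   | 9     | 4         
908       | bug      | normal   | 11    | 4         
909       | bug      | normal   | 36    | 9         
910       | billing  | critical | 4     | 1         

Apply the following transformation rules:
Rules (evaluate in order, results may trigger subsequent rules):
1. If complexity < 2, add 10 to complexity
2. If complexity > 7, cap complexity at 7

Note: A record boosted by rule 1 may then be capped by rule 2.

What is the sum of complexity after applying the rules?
54

Step 1: Apply rule 1 to records with complexity < 2
  - 1 records get bonus of 10
  - Of these, 1 records then exceed 7 and get capped
Step 2: Apply rule 2 to records with complexity > 7
  - 1 records (original) are capped
Step 3: Calculate final sum = 54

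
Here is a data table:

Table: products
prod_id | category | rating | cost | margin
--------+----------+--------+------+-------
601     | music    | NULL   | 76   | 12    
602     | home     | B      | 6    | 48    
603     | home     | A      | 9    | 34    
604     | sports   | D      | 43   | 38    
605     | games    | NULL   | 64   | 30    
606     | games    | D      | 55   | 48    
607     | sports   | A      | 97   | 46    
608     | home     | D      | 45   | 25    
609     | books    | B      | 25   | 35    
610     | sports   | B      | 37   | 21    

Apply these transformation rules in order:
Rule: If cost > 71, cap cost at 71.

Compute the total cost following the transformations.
426

Step 1: 2 records have cost > 71
Step 2: These records originally summed to 173
Step 3: After capping: 2 × 71 = 142
Step 4: Unaffected records sum: 284
Step 5: Final sum = 142 + 284 = 426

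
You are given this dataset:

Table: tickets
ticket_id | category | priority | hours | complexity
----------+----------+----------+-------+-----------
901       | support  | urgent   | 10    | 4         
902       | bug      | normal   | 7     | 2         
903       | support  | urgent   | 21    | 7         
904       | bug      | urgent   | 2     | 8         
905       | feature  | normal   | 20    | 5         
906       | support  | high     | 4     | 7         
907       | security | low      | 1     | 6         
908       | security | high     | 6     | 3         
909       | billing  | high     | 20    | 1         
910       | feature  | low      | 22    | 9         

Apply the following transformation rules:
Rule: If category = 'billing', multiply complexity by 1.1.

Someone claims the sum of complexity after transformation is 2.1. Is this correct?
No, the correct result is 52.1.

Step 1: Calculate the correct sum after transformation
Step 2: Apply multiplier 1.1 to records where category = 'billing'
Step 3: Correct result = 52.1
Step 4: Claimed result = 2.1
Step 5: 52.1 ≠ 2.1
Conclusion: The claimed result is incorrect. The correct answer is 52.1.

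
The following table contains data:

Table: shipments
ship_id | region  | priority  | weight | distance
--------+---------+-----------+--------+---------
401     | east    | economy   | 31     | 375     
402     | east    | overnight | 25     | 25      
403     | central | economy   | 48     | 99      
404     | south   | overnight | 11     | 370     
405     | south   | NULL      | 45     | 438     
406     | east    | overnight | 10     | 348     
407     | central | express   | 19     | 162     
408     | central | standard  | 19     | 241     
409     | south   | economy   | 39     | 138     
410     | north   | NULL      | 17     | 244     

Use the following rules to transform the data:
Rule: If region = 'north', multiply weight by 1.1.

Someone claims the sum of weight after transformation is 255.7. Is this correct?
No, the correct result is 265.7.

Step 1: Calculate the correct sum after transformation
Step 2: Apply multiplier 1.1 to records where region = 'north'
Step 3: Correct result = 265.7
Step 4: Claimed result = 255.7
Step 5: 265.7 ≠ 255.7
Conclusion: The claimed result is incorrect. The correct answer is 265.7.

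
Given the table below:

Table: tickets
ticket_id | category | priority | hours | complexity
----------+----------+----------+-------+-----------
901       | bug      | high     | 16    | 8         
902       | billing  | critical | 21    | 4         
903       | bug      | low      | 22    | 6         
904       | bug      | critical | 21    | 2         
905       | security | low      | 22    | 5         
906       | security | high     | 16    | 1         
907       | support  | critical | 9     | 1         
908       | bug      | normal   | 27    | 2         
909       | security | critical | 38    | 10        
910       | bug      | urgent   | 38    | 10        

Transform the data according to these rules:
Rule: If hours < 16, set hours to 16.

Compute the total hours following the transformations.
237

Step 1: 1 records have hours < 16
Step 2: These records originally summed to 9
Step 3: After setting to minimum: 1 × 16 = 16
Step 4: Unaffected records sum: 221
Step 5: Final sum = 16 + 221 = 237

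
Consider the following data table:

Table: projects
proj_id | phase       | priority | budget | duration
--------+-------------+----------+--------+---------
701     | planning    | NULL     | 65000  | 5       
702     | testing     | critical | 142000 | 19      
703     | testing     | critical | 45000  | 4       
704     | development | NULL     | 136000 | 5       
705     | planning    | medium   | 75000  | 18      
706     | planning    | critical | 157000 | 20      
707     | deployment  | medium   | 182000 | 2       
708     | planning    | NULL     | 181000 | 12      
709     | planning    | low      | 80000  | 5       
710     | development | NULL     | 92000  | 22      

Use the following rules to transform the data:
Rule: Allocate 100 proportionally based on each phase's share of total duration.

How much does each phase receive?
deployment: 1.79, development: 24.11, planning: 53.57, testing: 20.54

Step 1: Calculate total duration = 112
Step 2: Calculate each phase's proportion:
  deployment: 2/112 = 1.79% → 1.79
  development: 27/112 = 24.11% → 24.11
  planning: 60/112 = 53.57% → 53.57
  testing: 23/112 = 20.54% → 20.54
Step 3: Verify: sum of allocations ≈ 100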